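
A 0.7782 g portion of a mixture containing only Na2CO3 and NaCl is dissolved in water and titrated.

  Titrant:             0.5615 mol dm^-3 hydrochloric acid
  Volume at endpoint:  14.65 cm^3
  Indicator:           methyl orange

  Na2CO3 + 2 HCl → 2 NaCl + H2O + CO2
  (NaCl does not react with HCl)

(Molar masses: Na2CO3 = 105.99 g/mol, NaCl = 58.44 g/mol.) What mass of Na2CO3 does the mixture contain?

n(HCl) = 0.01465 × 0.5615 = 8.226 × 10^-3 mol
Let x = n(Na2CO3), y = n(NaCl).
Titrant: 2x = 8.226 × 10^-3;  mass: 105.99x + 58.44y = 0.7782
Solving, x = 4.113 × 10^-3 mol, y = 5.857 × 10^-3 mol
mass of Na2CO3 = 4.113 × 10^-3 × 105.99 = 0.4359 g

0.4359 g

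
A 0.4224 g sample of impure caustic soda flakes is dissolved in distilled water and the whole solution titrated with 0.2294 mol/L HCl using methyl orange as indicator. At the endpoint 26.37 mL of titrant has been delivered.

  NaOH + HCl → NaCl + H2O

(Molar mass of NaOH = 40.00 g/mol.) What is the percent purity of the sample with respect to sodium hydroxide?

57.28 %

n(HCl) = 0.02637 L × 0.2294 mol/L = 6.049 × 10^-3 mol
n(NaOH) = 6.049 × 10^-3 mol (1:1 ratio)
mass of NaOH = 6.049 × 10^-3 × 40.00 g/mol = 0.2420 g
% NaOH = 0.2420 / 0.4224 × 100 = 57.28 %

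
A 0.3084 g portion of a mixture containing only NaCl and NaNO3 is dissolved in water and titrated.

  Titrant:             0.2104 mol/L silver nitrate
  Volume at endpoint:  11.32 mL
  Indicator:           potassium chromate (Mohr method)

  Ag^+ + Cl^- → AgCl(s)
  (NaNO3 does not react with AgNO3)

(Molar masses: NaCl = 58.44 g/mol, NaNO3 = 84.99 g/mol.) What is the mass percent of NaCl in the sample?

45.13 %

n(AgNO3) = 0.01132 × 0.2104 = 2.382 × 10^-3 mol
Let x = n(NaCl), y = n(NaNO3).
Titrant: 1x = 2.382 × 10^-3;  mass: 58.44x + 84.99y = 0.3084
Solving, x = 2.382 × 10^-3 mol, y = 1.991 × 10^-3 mol
mass of NaCl = 2.382 × 10^-3 × 58.44 = 0.1392 g
% NaCl = 0.1392 / 0.3084 × 100 = 45.13 %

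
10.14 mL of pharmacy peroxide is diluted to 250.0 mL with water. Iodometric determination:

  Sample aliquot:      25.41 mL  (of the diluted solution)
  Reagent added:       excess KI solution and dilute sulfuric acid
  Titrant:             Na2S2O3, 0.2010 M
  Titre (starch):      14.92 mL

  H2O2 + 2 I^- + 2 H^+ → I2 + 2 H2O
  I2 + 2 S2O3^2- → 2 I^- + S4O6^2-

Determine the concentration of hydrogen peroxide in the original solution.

n(S2O3^2-) = 0.01492 × 0.2010 = 2.999 × 10^-3 mol
n(I2) = n(S2O3^2-)/2 = 1.499 × 10^-3 mol
n(H2O2) in the aliquot = 1.499 × 10^-3 mol (1:1 ratio)
[H2O2]_dilute = 1.499 × 10^-3 / 0.02541 = 0.05901 mol/L
[H2O2]_original = 0.05901 × 250.0/10.14 = 1.455 mol/L

1.455 M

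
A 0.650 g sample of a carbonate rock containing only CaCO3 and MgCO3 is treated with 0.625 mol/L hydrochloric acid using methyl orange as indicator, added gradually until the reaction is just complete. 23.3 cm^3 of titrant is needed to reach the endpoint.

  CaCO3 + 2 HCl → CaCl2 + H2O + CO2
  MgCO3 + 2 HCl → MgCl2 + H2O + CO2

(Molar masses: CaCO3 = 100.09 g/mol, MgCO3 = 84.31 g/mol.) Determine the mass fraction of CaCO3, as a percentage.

35.2 %

n(HCl) = 0.0233 × 0.625 = 0.0146 mol
Let x = n(CaCO3), y = n(MgCO3).
Titrant: 2x + 2y = 0.0146;  mass: 100.09x + 84.31y = 0.650
Solving, x = 2.29 × 10^-3 mol, y = 4.99 × 10^-3 mol
mass of CaCO3 = 2.29 × 10^-3 × 100.09 = 0.229 g
% CaCO3 = 0.229 / 0.650 × 100 = 35.2 %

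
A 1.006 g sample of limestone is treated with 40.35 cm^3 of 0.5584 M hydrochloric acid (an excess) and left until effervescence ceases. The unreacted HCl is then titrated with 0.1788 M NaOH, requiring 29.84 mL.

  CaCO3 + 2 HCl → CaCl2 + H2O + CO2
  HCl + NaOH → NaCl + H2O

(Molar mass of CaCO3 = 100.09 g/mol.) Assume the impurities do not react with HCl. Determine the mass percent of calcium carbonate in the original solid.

n(HCl) added = 0.04035 × 0.5584 = 0.02253 mol
n(NaOH) used in back-titration = 0.02984 × 0.1788 = 5.335 × 10^-3 mol
n(HCl) left over = 5.335 × 10^-3 mol (1:1 ratio)
n(HCl) consumed by analyte = 0.02253 − 5.335 × 10^-3 = 0.01720 mol
From the 1:2 ratio, n(CaCO3) = 1/2 × 0.01720 = 8.598 × 10^-3 mol
mass of CaCO3 = 8.598 × 10^-3 × 100.09 = 0.8606 g
% CaCO3 = 0.8606 / 1.006 × 100 = 85.54 %

85.54 %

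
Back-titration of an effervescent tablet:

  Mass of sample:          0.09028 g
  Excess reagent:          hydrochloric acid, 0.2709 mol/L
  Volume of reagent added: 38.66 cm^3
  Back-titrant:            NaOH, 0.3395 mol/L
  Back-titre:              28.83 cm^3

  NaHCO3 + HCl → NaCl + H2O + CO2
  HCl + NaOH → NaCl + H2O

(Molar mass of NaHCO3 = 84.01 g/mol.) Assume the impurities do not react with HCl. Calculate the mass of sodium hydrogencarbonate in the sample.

n(HCl) added = 0.03866 × 0.2709 = 0.01047 mol
n(NaOH) used in back-titration = 0.02883 × 0.3395 = 9.788 × 10^-3 mol
n(HCl) left over = 9.788 × 10^-3 mol (1:1 ratio)
n(HCl) consumed by analyte = 0.01047 − 9.788 × 10^-3 = 6.852 × 10^-4 mol
n(NaHCO3) = 6.852 × 10^-4 mol (1:1 ratio)
mass of NaHCO3 = 6.852 × 10^-4 × 84.01 = 0.05756 g

0.05756 g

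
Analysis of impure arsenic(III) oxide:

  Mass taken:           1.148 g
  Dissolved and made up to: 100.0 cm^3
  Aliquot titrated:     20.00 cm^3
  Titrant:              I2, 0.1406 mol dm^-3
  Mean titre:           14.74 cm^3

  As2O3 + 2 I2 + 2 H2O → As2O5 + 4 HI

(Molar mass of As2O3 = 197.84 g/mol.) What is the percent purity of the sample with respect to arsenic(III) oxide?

89.29 %

n(I2) per titration = 0.01474 × 0.1406 = 2.072 × 10^-3 mol
From the 1:2 ratio, n(As2O3) in each aliquot = 1/2 × 2.072 × 10^-3 = 1.036 × 10^-3 mol
n(As2O3) in the whole flask = 1.036 × 10^-3 × 100.0/20.00 = 5.181 × 10^-3 mol
mass of As2O3 = 5.181 × 10^-3 × 197.84 = 1.025 g
% As2O3 = 1.025 / 1.148 × 100 = 89.29 %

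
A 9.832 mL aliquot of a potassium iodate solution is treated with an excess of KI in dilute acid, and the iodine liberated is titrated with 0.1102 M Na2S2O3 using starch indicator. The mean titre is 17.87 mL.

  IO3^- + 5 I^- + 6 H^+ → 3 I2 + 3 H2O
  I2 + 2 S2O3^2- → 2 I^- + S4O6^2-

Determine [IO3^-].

n(S2O3^2-) = 0.01787 × 0.1102 = 1.969 × 10^-3 mol
n(I2) = n(S2O3^2-)/2 = 9.846 × 10^-4 mol
From the 1:3 ratio, n(IO3^-) in the aliquot = 1/3 × 9.846 × 10^-4 = 3.282 × 10^-4 mol
[IO3^-] = 3.282 × 10^-4 / 0.009832 = 0.03338 mol/L

0.03338 M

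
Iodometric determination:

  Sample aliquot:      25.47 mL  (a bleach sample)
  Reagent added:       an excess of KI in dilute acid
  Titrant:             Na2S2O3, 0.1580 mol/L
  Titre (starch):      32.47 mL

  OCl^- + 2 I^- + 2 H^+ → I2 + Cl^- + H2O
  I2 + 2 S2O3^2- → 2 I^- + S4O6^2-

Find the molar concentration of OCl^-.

0.1007 mol/L

n(S2O3^2-) = 0.03247 × 0.1580 = 5.130 × 10^-3 mol
n(I2) = n(S2O3^2-)/2 = 2.565 × 10^-3 mol
n(OCl^-) in the aliquot = 2.565 × 10^-3 mol (1:1 ratio)
[OCl^-] = 2.565 × 10^-3 / 0.02547 = 0.1007 mol/L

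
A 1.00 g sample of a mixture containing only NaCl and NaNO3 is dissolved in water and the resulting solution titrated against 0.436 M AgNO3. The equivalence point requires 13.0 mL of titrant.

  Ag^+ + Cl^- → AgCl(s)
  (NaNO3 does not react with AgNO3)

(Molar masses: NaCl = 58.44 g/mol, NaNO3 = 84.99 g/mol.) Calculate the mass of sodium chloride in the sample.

0.331 g

n(AgNO3) = 0.0130 × 0.436 = 5.67 × 10^-3 mol
Let x = n(NaCl), y = n(NaNO3).
Titrant: 1x = 5.67 × 10^-3;  mass: 58.44x + 84.99y = 1.00
Solving, x = 5.67 × 10^-3 mol, y = 7.87 × 10^-3 mol
mass of NaCl = 5.67 × 10^-3 × 58.44 = 0.331 g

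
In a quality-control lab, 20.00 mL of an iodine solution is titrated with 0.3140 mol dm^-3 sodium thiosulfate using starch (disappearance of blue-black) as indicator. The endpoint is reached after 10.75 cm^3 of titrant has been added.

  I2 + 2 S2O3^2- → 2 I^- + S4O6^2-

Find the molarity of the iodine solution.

n(Na2S2O3) = 0.01075 L × 0.3140 mol/L = 3.376 × 10^-3 mol
From the 1:2 mole ratio, n(I2) = 1/2 × 3.376 × 10^-3 = 1.688 × 10^-3 mol
[I2] = 1.688 × 10^-3 mol / 0.02000 L = 0.08439 mol/L

0.08439 mol/L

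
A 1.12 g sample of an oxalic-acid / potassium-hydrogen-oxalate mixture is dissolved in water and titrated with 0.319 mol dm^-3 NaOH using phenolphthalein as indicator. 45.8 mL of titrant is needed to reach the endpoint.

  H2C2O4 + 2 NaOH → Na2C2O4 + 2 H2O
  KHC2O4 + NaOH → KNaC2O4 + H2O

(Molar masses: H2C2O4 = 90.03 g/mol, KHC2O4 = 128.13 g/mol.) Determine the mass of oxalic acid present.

0.407 g

n(NaOH) = 0.0458 × 0.319 = 0.0146 mol
Let x = n(H2C2O4), y = n(KHC2O4).
Titrant: 2x + 1y = 0.0146;  mass: 90.03x + 128.13y = 1.12
Solving, x = 4.52 × 10^-3 mol, y = 5.56 × 10^-3 mol
mass of H2C2O4 = 4.52 × 10^-3 × 90.03 = 0.407 g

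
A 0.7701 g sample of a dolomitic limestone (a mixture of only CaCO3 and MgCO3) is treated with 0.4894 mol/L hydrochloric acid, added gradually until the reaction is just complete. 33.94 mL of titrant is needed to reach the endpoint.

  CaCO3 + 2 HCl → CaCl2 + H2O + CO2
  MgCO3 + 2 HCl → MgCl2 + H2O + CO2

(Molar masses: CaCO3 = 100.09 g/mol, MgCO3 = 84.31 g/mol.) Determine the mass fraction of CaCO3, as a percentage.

n(HCl) = 0.03394 × 0.4894 = 0.01661 mol
Let x = n(CaCO3), y = n(MgCO3).
Titrant: 2x + 2y = 0.01661;  mass: 100.09x + 84.31y = 0.7701
Solving, x = 4.429 × 10^-3 mol, y = 3.876 × 10^-3 mol
mass of CaCO3 = 4.429 × 10^-3 × 100.09 = 0.4433 g
% CaCO3 = 0.4433 / 0.7701 × 100 = 57.57 %

57.57 %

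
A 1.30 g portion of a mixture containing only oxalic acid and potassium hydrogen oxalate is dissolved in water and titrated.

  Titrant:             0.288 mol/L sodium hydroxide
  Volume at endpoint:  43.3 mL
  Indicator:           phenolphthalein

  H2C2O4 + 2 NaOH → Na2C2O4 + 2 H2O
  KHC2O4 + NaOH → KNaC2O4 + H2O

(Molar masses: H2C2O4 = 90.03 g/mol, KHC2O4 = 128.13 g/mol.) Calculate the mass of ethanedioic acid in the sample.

n(NaOH) = 0.0433 × 0.288 = 0.0125 mol
Let x = n(H2C2O4), y = n(KHC2O4).
Titrant: 2x + 1y = 0.0125;  mass: 90.03x + 128.13y = 1.30
Solving, x = 1.79 × 10^-3 mol, y = 8.89 × 10^-3 mol
mass of H2C2O4 = 1.79 × 10^-3 × 90.03 = 0.161 g

0.161 g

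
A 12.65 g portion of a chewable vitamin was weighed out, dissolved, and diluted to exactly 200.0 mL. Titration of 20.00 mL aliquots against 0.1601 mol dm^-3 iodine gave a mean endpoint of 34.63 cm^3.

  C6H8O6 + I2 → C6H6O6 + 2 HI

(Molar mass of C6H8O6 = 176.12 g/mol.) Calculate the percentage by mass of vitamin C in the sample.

77.19 %

n(I2) per titration = 0.03463 × 0.1601 = 5.544 × 10^-3 mol
n(C6H8O6) in each aliquot = 5.544 × 10^-3 mol (1:1 ratio)
n(C6H8O6) in the whole flask = 5.544 × 10^-3 × 200.0/20.00 = 0.05544 mol
mass of C6H8O6 = 0.05544 × 176.12 = 9.765 g
% C6H8O6 = 9.765 / 12.65 × 100 = 77.19 %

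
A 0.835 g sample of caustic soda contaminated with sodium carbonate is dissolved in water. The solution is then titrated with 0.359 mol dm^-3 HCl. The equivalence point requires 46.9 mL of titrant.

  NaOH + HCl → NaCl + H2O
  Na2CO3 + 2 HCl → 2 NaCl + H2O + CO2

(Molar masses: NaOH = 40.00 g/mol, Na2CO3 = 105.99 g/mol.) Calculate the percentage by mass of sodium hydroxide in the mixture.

n(HCl) = 0.0469 × 0.359 = 0.0168 mol
Let x = n(NaOH), y = n(Na2CO3).
Titrant: 1x + 2y = 0.0168;  mass: 40.00x + 105.99y = 0.835
Solving, x = 4.41 × 10^-3 mol, y = 6.21 × 10^-3 mol
mass of NaOH = 4.41 × 10^-3 × 40.00 = 0.176 g
% NaOH = 0.176 / 0.835 × 100 = 21.1 %

21.1 %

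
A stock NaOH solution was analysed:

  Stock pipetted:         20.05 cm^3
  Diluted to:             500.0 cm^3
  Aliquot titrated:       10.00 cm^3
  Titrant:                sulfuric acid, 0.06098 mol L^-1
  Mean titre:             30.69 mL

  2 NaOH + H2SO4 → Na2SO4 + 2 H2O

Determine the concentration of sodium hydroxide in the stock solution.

9.334 mol/L

n(H2SO4) = 0.03069 × 0.06098 = 1.871 × 10^-3 mol
From the 2:1 ratio, n(NaOH) in the aliquot = 2/1 × 1.871 × 10^-3 = 3.743 × 10^-3 mol
[NaOH]_dilute = 3.743 × 10^-3 / 0.01000 = 0.3743 mol/L
Dilution factor = 500.0 / 20.05 = 24.94
[NaOH]_stock = 0.3743 × 24.94 = 9.334 mol/L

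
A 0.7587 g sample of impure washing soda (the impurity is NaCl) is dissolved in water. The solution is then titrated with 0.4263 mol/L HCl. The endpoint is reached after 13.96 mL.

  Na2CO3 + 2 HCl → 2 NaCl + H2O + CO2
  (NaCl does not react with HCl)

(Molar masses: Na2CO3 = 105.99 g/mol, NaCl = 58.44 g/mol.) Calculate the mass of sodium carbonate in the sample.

0.3154 g

n(HCl) = 0.01396 × 0.4263 = 5.951 × 10^-3 mol
Let x = n(Na2CO3), y = n(NaCl).
Titrant: 2x = 5.951 × 10^-3;  mass: 105.99x + 58.44y = 0.7587
Solving, x = 2.976 × 10^-3 mol, y = 7.586 × 10^-3 mol
mass of Na2CO3 = 2.976 × 10^-3 × 105.99 = 0.3154 g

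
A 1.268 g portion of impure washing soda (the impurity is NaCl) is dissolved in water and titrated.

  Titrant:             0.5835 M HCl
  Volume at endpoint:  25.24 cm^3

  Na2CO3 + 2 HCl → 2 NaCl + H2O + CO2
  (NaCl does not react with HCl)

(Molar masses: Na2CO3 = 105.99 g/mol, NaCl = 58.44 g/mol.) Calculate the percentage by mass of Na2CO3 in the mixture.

n(HCl) = 0.02524 × 0.5835 = 0.01473 mol
Let x = n(Na2CO3), y = n(NaCl).
Titrant: 2x = 0.01473;  mass: 105.99x + 58.44y = 1.268
Solving, x = 7.364 × 10^-3 mol, y = 8.342 × 10^-3 mol
mass of Na2CO3 = 7.364 × 10^-3 × 105.99 = 0.7805 g
% Na2CO3 = 0.7805 / 1.268 × 100 = 61.55 %

61.55 %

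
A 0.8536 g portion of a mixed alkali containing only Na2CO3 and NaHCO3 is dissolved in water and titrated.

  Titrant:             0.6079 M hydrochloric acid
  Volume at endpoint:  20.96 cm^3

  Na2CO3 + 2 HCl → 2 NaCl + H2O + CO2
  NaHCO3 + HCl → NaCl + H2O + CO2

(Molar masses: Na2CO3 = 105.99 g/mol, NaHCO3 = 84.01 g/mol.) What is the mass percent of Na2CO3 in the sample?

n(HCl) = 0.02096 × 0.6079 = 0.01274 mol
Let x = n(Na2CO3), y = n(NaHCO3).
Titrant: 2x + 1y = 0.01274;  mass: 105.99x + 84.01y = 0.8536
Solving, x = 3.495 × 10^-3 mol, y = 5.751 × 10^-3 mol
mass of Na2CO3 = 3.495 × 10^-3 × 105.99 = 0.3705 g
% Na2CO3 = 0.3705 / 0.8536 × 100 = 43.40 %

43.40 %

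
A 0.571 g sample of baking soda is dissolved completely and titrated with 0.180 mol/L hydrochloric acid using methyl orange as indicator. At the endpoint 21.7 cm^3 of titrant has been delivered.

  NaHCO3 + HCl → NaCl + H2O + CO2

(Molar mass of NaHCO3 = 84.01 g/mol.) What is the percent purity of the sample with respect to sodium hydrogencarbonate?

n(HCl) = 0.0217 L × 0.180 mol/L = 3.91 × 10^-3 mol
n(NaHCO3) = 3.91 × 10^-3 mol (1:1 ratio)
mass of NaHCO3 = 3.91 × 10^-3 × 84.01 g/mol = 0.328 g
% NaHCO3 = 0.328 / 0.571 × 100 = 57.5 %

57.5 %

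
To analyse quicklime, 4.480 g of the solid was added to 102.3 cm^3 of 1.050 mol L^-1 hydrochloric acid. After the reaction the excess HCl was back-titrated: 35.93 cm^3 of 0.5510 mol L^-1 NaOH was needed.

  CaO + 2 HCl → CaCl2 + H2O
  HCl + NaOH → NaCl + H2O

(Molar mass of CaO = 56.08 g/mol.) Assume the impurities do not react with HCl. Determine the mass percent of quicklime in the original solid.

n(HCl) added = 0.1023 × 1.050 = 0.1074 mol
n(NaOH) used in back-titration = 0.03593 × 0.5510 = 0.01980 mol
n(HCl) left over = 0.01980 mol (1:1 ratio)
n(HCl) consumed by analyte = 0.1074 − 0.01980 = 0.08762 mol
From the 1:2 ratio, n(CaO) = 1/2 × 0.08762 = 0.04381 mol
mass of CaO = 0.04381 × 56.08 = 2.457 g
% CaO = 2.457 / 4.480 × 100 = 54.84 %

54.84 %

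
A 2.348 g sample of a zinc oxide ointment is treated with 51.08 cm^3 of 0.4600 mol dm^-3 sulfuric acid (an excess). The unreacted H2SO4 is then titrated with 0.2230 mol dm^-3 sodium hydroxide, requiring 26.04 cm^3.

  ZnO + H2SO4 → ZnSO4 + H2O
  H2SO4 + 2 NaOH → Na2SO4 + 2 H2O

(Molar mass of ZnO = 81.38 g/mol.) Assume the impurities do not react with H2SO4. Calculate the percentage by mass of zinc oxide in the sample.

n(H2SO4) added = 0.05108 × 0.4600 = 0.02350 mol
n(NaOH) used in back-titration = 0.02604 × 0.2230 = 5.807 × 10^-3 mol
From the 1:2 ratio, n(H2SO4) left over = 1/2 × 5.807 × 10^-3 = 2.903 × 10^-3 mol
n(H2SO4) consumed by analyte = 0.02350 − 2.903 × 10^-3 = 0.02059 mol
n(ZnO) = 0.02059 mol (1:1 ratio)
mass of ZnO = 0.02059 × 81.38 = 1.676 g
% ZnO = 1.676 / 2.348 × 100 = 71.38 %

71.38 %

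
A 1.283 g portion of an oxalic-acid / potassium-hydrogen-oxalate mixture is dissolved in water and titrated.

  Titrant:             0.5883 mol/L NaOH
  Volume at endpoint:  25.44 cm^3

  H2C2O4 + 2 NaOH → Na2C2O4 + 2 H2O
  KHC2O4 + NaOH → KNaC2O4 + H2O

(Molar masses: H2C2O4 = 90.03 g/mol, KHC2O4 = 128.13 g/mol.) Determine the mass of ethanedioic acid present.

n(NaOH) = 0.02544 × 0.5883 = 0.01497 mol
Let x = n(H2C2O4), y = n(KHC2O4).
Titrant: 2x + 1y = 0.01497;  mass: 90.03x + 128.13y = 1.283
Solving, x = 3.818 × 10^-3 mol, y = 7.331 × 10^-3 mol
mass of H2C2O4 = 3.818 × 10^-3 × 90.03 = 0.3437 g

0.3437 g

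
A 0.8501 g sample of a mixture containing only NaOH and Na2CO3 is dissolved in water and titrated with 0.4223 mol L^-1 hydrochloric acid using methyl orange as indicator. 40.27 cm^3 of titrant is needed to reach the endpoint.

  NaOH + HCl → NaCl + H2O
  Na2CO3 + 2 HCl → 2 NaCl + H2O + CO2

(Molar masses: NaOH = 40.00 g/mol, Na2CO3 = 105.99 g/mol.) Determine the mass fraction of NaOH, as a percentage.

n(HCl) = 0.04027 × 0.4223 = 0.01701 mol
Let x = n(NaOH), y = n(Na2CO3).
Titrant: 1x + 2y = 0.01701;  mass: 40.00x + 105.99y = 0.8501
Solving, x = 3.935 × 10^-3 mol, y = 6.536 × 10^-3 mol
mass of NaOH = 3.935 × 10^-3 × 40.00 = 0.1574 g
% NaOH = 0.1574 / 0.8501 × 100 = 18.52 %

18.52 %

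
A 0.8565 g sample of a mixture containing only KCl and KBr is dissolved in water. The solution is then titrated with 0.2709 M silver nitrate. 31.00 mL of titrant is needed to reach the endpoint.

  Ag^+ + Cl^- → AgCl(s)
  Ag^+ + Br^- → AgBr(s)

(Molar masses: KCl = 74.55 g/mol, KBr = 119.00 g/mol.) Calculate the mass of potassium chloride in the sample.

n(AgNO3) = 0.03100 × 0.2709 = 8.398 × 10^-3 mol
Let x = n(KCl), y = n(KBr).
Titrant: 1x + 1y = 8.398 × 10^-3;  mass: 74.55x + 119.00y = 0.8565
Solving, x = 3.214 × 10^-3 mol, y = 5.184 × 10^-3 mol
mass of KCl = 3.214 × 10^-3 × 74.55 = 0.2396 g

0.2396 g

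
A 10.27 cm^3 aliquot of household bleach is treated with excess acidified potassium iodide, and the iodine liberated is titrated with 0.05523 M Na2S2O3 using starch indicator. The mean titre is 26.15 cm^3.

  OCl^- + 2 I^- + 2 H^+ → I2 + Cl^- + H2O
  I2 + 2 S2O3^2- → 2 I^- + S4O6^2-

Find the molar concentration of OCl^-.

n(S2O3^2-) = 0.02615 × 0.05523 = 1.444 × 10^-3 mol
n(I2) = n(S2O3^2-)/2 = 7.221 × 10^-4 mol
n(OCl^-) in the aliquot = 7.221 × 10^-4 mol (1:1 ratio)
[OCl^-] = 7.221 × 10^-4 / 0.01027 = 0.07031 mol/L

0.07031 M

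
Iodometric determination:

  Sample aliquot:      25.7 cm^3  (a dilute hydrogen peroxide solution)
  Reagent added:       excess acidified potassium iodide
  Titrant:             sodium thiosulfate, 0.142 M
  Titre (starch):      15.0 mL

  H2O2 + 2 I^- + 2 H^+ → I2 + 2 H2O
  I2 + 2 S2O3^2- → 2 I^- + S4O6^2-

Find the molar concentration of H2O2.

0.0414 M

n(S2O3^2-) = 0.0150 × 0.142 = 2.13 × 10^-3 mol
n(I2) = n(S2O3^2-)/2 = 1.06 × 10^-3 mol
n(H2O2) in the aliquot = 1.06 × 10^-3 mol (1:1 ratio)
[H2O2] = 1.06 × 10^-3 / 0.0257 = 0.0414 mol/L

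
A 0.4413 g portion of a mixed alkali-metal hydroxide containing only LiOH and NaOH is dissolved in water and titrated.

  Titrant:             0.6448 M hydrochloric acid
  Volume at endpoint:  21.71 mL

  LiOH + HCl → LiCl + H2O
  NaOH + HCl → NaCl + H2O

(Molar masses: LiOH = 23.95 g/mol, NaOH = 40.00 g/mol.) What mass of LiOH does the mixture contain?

n(HCl) = 0.02171 × 0.6448 = 0.01400 mol
Let x = n(LiOH), y = n(NaOH).
Titrant: 1x + 1y = 0.01400;  mass: 23.95x + 40.00y = 0.4413
Solving, x = 7.392 × 10^-3 mol, y = 6.606 × 10^-3 mol
mass of LiOH = 7.392 × 10^-3 × 23.95 = 0.1770 g

0.1770 g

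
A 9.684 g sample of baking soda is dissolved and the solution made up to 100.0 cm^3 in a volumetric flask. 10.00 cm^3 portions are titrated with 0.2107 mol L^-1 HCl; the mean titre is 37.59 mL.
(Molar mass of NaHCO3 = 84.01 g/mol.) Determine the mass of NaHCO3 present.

NaHCO3 + HCl → NaCl + H2O + CO2
n(HCl) per titration = 0.03759 × 0.2107 = 7.920 × 10^-3 mol
n(NaHCO3) in each aliquot = 7.920 × 10^-3 mol (1:1 ratio)
n(NaHCO3) in the whole flask = 7.920 × 10^-3 × 100.0/10.00 = 0.07920 mol
mass of NaHCO3 = 0.07920 × 84.01 = 6.654 g

6.654 g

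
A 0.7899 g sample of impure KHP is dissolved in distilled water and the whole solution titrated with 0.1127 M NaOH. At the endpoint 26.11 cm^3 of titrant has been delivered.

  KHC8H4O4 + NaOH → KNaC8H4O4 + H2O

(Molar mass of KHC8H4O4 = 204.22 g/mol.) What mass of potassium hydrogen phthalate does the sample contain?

n(NaOH) = 0.02611 L × 0.1127 mol/L = 2.943 × 10^-3 mol
n(KHC8H4O4) = 2.943 × 10^-3 mol (1:1 ratio)
mass of KHC8H4O4 = 2.943 × 10^-3 × 204.22 g/mol = 0.6009 g

0.6009 g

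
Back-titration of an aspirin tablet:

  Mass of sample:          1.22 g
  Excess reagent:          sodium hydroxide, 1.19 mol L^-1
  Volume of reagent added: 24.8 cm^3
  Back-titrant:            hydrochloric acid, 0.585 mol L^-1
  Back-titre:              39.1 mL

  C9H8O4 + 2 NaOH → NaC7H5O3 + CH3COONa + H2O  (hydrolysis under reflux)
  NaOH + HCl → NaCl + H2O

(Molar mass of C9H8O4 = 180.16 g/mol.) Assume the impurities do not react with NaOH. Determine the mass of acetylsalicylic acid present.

0.598 g

n(NaOH) added = 0.0248 × 1.19 = 0.0295 mol
n(HCl) used in back-titration = 0.0391 × 0.585 = 0.0229 mol
n(NaOH) left over = 0.0229 mol (1:1 ratio)
n(NaOH) consumed by analyte = 0.0295 − 0.0229 = 6.64 × 10^-3 mol
From the 1:2 ratio, n(C9H8O4) = 1/2 × 6.64 × 10^-3 = 3.32 × 10^-3 mol
mass of C9H8O4 = 3.32 × 10^-3 × 180.16 = 0.598 g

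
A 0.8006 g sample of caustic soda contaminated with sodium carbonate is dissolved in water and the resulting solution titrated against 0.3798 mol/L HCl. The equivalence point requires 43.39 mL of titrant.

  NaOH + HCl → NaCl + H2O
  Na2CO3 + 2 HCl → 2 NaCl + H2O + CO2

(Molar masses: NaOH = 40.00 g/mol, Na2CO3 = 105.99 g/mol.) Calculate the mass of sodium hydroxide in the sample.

0.2239 g

n(HCl) = 0.04339 × 0.3798 = 0.01648 mol
Let x = n(NaOH), y = n(Na2CO3).
Titrant: 1x + 2y = 0.01648;  mass: 40.00x + 105.99y = 0.8006
Solving, x = 5.597 × 10^-3 mol, y = 5.441 × 10^-3 mol
mass of NaOH = 5.597 × 10^-3 × 40.00 = 0.2239 g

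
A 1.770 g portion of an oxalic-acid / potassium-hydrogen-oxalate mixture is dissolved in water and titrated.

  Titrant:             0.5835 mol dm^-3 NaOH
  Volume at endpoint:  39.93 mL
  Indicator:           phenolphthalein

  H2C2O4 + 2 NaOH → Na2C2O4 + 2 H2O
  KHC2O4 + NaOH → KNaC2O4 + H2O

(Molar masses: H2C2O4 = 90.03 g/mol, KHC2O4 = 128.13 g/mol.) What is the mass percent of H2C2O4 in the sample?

n(NaOH) = 0.03993 × 0.5835 = 0.02330 mol
Let x = n(H2C2O4), y = n(KHC2O4).
Titrant: 2x + 1y = 0.02330;  mass: 90.03x + 128.13y = 1.770
Solving, x = 7.311 × 10^-3 mol, y = 8.677 × 10^-3 mol
mass of H2C2O4 = 7.311 × 10^-3 × 90.03 = 0.6582 g
% H2C2O4 = 0.6582 / 1.770 × 100 = 37.19 %

37.19 %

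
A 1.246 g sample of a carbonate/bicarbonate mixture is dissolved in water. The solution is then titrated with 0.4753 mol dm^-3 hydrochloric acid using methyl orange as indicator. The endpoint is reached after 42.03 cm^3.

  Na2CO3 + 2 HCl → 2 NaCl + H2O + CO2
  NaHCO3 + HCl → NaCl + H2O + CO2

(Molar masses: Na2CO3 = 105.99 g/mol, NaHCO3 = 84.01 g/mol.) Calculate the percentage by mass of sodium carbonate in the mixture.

59.28 %

n(HCl) = 0.04203 × 0.4753 = 0.01998 mol
Let x = n(Na2CO3), y = n(NaHCO3).
Titrant: 2x + 1y = 0.01998;  mass: 105.99x + 84.01y = 1.246
Solving, x = 6.968 × 10^-3 mol, y = 6.040 × 10^-3 mol
mass of Na2CO3 = 6.968 × 10^-3 × 105.99 = 0.7386 g
% Na2CO3 = 0.7386 / 1.246 × 100 = 59.28 %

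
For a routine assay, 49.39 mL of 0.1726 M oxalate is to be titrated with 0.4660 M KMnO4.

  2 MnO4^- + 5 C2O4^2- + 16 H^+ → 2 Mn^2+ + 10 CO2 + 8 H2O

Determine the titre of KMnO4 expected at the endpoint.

7.317 mL

n(C2O4^2-) = 0.04939 L × 0.1726 mol/L = 8.525 × 10^-3 mol
From the 2:5 stoichiometry, n(KMnO4) = 2/5 × 8.525 × 10^-3 = 3.410 × 10^-3 mol
V(KMnO4) = 3.410 × 10^-3 mol / 0.4660 mol/L = 0.007317 L = 7.317 mL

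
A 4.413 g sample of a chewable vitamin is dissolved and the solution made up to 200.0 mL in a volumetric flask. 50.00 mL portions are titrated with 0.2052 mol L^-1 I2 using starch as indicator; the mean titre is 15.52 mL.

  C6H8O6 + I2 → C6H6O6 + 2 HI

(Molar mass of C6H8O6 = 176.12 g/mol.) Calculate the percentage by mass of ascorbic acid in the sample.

50.84 %

n(I2) per titration = 0.01552 × 0.2052 = 3.185 × 10^-3 mol
n(C6H8O6) in each aliquot = 3.185 × 10^-3 mol (1:1 ratio)
n(C6H8O6) in the whole flask = 3.185 × 10^-3 × 200.0/50.00 = 0.01274 mol
mass of C6H8O6 = 0.01274 × 176.12 = 2.244 g
% C6H8O6 = 2.244 / 4.413 × 100 = 50.84 %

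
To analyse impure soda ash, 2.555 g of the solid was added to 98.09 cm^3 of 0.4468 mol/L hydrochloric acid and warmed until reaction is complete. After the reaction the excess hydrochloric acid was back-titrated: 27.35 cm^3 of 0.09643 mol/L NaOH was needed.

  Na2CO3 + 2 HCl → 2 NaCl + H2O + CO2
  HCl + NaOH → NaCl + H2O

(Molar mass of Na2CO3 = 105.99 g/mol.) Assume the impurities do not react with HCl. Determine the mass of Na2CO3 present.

n(HCl) added = 0.09809 × 0.4468 = 0.04383 mol
n(NaOH) used in back-titration = 0.02735 × 0.09643 = 2.637 × 10^-3 mol
n(HCl) left over = 2.637 × 10^-3 mol (1:1 ratio)
n(HCl) consumed by analyte = 0.04383 − 2.637 × 10^-3 = 0.04119 mol
From the 1:2 ratio, n(Na2CO3) = 1/2 × 0.04119 = 0.02059 mol
mass of Na2CO3 = 0.02059 × 105.99 = 2.183 g

2.183 g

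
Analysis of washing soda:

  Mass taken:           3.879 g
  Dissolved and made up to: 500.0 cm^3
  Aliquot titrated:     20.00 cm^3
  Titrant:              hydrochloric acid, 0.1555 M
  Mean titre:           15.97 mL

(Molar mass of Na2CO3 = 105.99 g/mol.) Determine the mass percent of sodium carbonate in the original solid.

84.82 %

Na2CO3 + 2 HCl → 2 NaCl + H2O + CO2
n(HCl) per titration = 0.01597 × 0.1555 = 2.483 × 10^-3 mol
From the 1:2 ratio, n(Na2CO3) in each aliquot = 1/2 × 2.483 × 10^-3 = 1.242 × 10^-3 mol
n(Na2CO3) in the whole flask = 1.242 × 10^-3 × 500.0/20.00 = 0.03104 mol
mass of Na2CO3 = 0.03104 × 105.99 = 3.290 g
% Na2CO3 = 3.290 / 3.879 × 100 = 84.82 %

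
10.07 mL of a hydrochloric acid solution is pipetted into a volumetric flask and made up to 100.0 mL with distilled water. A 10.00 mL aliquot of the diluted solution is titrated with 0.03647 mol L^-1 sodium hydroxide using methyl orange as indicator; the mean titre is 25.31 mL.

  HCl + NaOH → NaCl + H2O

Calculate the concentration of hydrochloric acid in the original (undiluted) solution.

n(NaOH) = 0.02531 × 0.03647 = 9.231 × 10^-4 mol
n(HCl) in the aliquot = 9.231 × 10^-4 mol (1:1 ratio)
[HCl]_dilute = 9.231 × 10^-4 / 0.01000 = 0.09231 mol/L
Dilution factor = 100.0 / 10.07 = 9.930
[HCl]_stock = 0.09231 × 9.930 = 0.9166 mol/L

0.9166 mol/L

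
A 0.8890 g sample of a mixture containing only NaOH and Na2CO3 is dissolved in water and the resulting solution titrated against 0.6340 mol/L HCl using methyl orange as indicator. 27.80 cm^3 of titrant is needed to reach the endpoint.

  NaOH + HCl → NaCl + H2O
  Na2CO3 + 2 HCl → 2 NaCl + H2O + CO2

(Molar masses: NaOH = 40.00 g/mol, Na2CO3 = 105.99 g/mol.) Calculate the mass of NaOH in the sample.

0.1387 g

n(HCl) = 0.02780 × 0.6340 = 0.01763 mol
Let x = n(NaOH), y = n(Na2CO3).
Titrant: 1x + 2y = 0.01763;  mass: 40.00x + 105.99y = 0.8890
Solving, x = 3.467 × 10^-3 mol, y = 7.079 × 10^-3 mol
mass of NaOH = 3.467 × 10^-3 × 40.00 = 0.1387 g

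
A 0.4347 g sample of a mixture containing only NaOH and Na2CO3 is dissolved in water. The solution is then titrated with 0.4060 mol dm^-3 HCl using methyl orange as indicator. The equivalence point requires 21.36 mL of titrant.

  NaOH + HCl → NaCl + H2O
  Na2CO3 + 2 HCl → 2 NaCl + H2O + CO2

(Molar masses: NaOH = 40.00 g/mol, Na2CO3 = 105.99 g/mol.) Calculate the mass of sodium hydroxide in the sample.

n(HCl) = 0.02136 × 0.4060 = 8.672 × 10^-3 mol
Let x = n(NaOH), y = n(Na2CO3).
Titrant: 1x + 2y = 8.672 × 10^-3;  mass: 40.00x + 105.99y = 0.4347
Solving, x = 1.915 × 10^-3 mol, y = 3.379 × 10^-3 mol
mass of NaOH = 1.915 × 10^-3 × 40.00 = 0.07659 g

0.07659 g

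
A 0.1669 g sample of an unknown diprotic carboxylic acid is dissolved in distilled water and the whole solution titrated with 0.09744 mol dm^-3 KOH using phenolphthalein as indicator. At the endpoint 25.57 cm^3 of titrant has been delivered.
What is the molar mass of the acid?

n(KOH) = 0.02557 L × 0.09744 mol/L = 2.492 × 10^-3 mol
From the 1:2 ratio, n(H2A) = 1/2 × 2.492 × 10^-3 = 1.246 × 10^-3 mol
M = m / n = 0.1669 g / 1.246 × 10^-3 mol = 134.0 g/mol

134.0 g/mol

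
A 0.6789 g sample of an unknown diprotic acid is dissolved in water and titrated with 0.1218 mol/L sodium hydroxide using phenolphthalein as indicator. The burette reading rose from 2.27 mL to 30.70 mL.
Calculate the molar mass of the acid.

392.1 g/mol

n(NaOH) = 0.02843 L × 0.1218 mol/L = 3.463 × 10^-3 mol
From the 1:2 ratio, n(H2A) = 1/2 × 3.463 × 10^-3 = 1.731 × 10^-3 mol
M = m / n = 0.6789 g / 1.731 × 10^-3 mol = 392.1 g/mol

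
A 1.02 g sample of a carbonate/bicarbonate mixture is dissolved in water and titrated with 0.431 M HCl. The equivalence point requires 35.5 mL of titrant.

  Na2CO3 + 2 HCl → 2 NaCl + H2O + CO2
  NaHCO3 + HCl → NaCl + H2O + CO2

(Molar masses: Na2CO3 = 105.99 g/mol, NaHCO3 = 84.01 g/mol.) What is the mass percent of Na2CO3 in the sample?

n(HCl) = 0.0355 × 0.431 = 0.0153 mol
Let x = n(Na2CO3), y = n(NaHCO3).
Titrant: 2x + 1y = 0.0153;  mass: 105.99x + 84.01y = 1.02
Solving, x = 4.28 × 10^-3 mol, y = 6.74 × 10^-3 mol
mass of Na2CO3 = 4.28 × 10^-3 × 105.99 = 0.453 g
% Na2CO3 = 0.453 / 1.02 × 100 = 44.5 %

44.5 %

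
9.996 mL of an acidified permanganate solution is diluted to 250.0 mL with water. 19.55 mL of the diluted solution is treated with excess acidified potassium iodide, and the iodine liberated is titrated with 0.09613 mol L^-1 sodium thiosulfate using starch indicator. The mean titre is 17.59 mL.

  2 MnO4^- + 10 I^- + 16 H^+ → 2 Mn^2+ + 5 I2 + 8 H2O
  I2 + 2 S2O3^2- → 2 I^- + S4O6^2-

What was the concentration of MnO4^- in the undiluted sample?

n(S2O3^2-) = 0.01759 × 0.09613 = 1.691 × 10^-3 mol
n(I2) = n(S2O3^2-)/2 = 8.455 × 10^-4 mol
From the 2:5 ratio, n(MnO4^-) in the aliquot = 2/5 × 8.455 × 10^-4 = 3.382 × 10^-4 mol
[MnO4^-]_dilute = 3.382 × 10^-4 / 0.01955 = 0.01730 mol/L
[MnO4^-]_original = 0.01730 × 250.0/9.996 = 0.4326 mol/L

0.4326 mol/L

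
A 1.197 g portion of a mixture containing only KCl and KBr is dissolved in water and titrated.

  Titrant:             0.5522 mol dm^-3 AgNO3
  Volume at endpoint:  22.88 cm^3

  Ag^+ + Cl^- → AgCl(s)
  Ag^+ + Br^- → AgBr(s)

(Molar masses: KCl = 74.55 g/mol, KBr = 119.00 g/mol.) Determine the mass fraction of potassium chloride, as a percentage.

42.94 %

n(AgNO3) = 0.02288 × 0.5522 = 0.01263 mol
Let x = n(KCl), y = n(KBr).
Titrant: 1x + 1y = 0.01263;  mass: 74.55x + 119.00y = 1.197
Solving, x = 6.895 × 10^-3 mol, y = 5.739 × 10^-3 mol
mass of KCl = 6.895 × 10^-3 × 74.55 = 0.5140 g
% KCl = 0.5140 / 1.197 × 100 = 42.94 %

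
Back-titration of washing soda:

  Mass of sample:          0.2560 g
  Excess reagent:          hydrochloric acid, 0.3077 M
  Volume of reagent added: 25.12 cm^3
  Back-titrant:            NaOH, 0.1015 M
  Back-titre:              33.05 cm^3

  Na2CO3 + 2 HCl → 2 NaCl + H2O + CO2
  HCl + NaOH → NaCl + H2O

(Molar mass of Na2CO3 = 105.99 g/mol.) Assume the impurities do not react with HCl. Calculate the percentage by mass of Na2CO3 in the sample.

n(HCl) added = 0.02512 × 0.3077 = 7.729 × 10^-3 mol
n(NaOH) used in back-titration = 0.03305 × 0.1015 = 3.355 × 10^-3 mol
n(HCl) left over = 3.355 × 10^-3 mol (1:1 ratio)
n(HCl) consumed by analyte = 7.729 × 10^-3 − 3.355 × 10^-3 = 4.375 × 10^-3 mol
From the 1:2 ratio, n(Na2CO3) = 1/2 × 4.375 × 10^-3 = 2.187 × 10^-3 mol
mass of Na2CO3 = 2.187 × 10^-3 × 105.99 = 0.2318 g
% Na2CO3 = 0.2318 / 0.2560 × 100 = 90.56 %

90.56 %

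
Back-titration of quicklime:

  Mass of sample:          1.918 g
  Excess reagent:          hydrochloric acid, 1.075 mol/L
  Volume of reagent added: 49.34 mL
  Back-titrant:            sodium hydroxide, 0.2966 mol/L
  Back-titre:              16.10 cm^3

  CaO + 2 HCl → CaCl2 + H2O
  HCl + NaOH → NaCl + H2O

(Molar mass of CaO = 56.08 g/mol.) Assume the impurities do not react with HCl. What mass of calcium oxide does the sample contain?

1.353 g

n(HCl) added = 0.04934 × 1.075 = 0.05304 mol
n(NaOH) used in back-titration = 0.01610 × 0.2966 = 4.775 × 10^-3 mol
n(HCl) left over = 4.775 × 10^-3 mol (1:1 ratio)
n(HCl) consumed by analyte = 0.05304 − 4.775 × 10^-3 = 0.04827 mol
From the 1:2 ratio, n(CaO) = 1/2 × 0.04827 = 0.02413 mol
mass of CaO = 0.02413 × 56.08 = 1.353 g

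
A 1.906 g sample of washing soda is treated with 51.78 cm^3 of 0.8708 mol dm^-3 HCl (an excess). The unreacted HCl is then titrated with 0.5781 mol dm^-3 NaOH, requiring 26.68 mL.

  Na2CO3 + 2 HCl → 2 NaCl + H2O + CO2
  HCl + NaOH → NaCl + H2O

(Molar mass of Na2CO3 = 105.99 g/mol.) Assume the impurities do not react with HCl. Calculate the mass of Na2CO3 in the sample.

n(HCl) added = 0.05178 × 0.8708 = 0.04509 mol
n(NaOH) used in back-titration = 0.02668 × 0.5781 = 0.01542 mol
n(HCl) left over = 0.01542 mol (1:1 ratio)
n(HCl) consumed by analyte = 0.04509 − 0.01542 = 0.02967 mol
From the 1:2 ratio, n(Na2CO3) = 1/2 × 0.02967 = 0.01483 mol
mass of Na2CO3 = 0.01483 × 105.99 = 1.572 g

1.572 g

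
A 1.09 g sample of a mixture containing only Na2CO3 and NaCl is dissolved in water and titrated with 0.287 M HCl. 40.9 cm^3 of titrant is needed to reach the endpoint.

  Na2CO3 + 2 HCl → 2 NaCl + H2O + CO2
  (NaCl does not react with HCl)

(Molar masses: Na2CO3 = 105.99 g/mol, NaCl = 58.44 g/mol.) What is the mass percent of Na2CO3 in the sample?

57.1 %

n(HCl) = 0.0409 × 0.287 = 0.0117 mol
Let x = n(Na2CO3), y = n(NaCl).
Titrant: 2x = 0.0117;  mass: 105.99x + 58.44y = 1.09
Solving, x = 5.87 × 10^-3 mol, y = 8.01 × 10^-3 mol
mass of Na2CO3 = 5.87 × 10^-3 × 105.99 = 0.622 g
% Na2CO3 = 0.622 / 1.09 × 100 = 57.1 %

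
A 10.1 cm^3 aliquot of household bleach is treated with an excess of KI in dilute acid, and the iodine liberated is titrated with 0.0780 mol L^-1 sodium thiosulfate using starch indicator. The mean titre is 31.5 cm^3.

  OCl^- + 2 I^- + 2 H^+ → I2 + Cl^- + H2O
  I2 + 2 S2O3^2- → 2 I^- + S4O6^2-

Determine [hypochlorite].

n(S2O3^2-) = 0.0315 × 0.0780 = 2.46 × 10^-3 mol
n(I2) = n(S2O3^2-)/2 = 1.23 × 10^-3 mol
n(OCl^-) in the aliquot = 1.23 × 10^-3 mol (1:1 ratio)
[OCl^-] = 1.23 × 10^-3 / 0.0101 = 0.122 mol/L

0.122 mol/L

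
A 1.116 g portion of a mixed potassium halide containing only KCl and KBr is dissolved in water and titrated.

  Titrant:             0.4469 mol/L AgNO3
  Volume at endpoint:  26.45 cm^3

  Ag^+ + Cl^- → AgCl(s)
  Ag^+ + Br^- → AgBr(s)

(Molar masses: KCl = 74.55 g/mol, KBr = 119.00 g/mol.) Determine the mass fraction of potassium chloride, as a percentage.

n(AgNO3) = 0.02645 × 0.4469 = 0.01182 mol
Let x = n(KCl), y = n(KBr).
Titrant: 1x + 1y = 0.01182;  mass: 74.55x + 119.00y = 1.116
Solving, x = 6.539 × 10^-3 mol, y = 5.282 × 10^-3 mol
mass of KCl = 6.539 × 10^-3 × 74.55 = 0.4875 g
% KCl = 0.4875 / 1.116 × 100 = 43.68 %

43.68 %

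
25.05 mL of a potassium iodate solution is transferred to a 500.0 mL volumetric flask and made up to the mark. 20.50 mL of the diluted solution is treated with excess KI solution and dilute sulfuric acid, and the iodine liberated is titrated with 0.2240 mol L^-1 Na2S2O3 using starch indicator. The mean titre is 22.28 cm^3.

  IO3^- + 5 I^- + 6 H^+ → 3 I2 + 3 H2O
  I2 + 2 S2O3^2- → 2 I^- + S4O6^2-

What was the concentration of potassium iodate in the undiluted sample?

n(S2O3^2-) = 0.02228 × 0.2240 = 4.991 × 10^-3 mol
n(I2) = n(S2O3^2-)/2 = 2.495 × 10^-3 mol
From the 1:3 ratio, n(IO3^-) in the aliquot = 1/3 × 2.495 × 10^-3 = 8.318 × 10^-4 mol
[IO3^-]_dilute = 8.318 × 10^-4 / 0.02050 = 0.04057 mol/L
[IO3^-]_original = 0.04057 × 500.0/25.05 = 0.8099 mol/L

0.8099 mol/L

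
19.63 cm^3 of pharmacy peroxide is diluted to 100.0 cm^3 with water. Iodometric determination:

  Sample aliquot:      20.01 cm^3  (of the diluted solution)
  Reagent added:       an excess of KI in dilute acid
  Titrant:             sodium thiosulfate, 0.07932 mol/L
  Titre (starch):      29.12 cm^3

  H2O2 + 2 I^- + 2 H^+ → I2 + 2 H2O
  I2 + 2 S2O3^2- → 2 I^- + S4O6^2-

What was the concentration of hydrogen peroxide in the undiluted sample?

n(S2O3^2-) = 0.02912 × 0.07932 = 2.310 × 10^-3 mol
n(I2) = n(S2O3^2-)/2 = 1.155 × 10^-3 mol
n(H2O2) in the aliquot = 1.155 × 10^-3 mol (1:1 ratio)
[H2O2]_dilute = 1.155 × 10^-3 / 0.02001 = 0.05772 mol/L
[H2O2]_original = 0.05772 × 100.0/19.63 = 0.2940 mol/L

0.2940 mol/L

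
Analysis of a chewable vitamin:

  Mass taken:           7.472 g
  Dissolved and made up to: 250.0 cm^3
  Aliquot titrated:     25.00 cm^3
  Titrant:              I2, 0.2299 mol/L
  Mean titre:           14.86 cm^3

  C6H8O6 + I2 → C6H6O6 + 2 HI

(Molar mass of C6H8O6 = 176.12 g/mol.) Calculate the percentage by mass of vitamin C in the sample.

n(I2) per titration = 0.01486 × 0.2299 = 3.416 × 10^-3 mol
n(C6H8O6) in each aliquot = 3.416 × 10^-3 mol (1:1 ratio)
n(C6H8O6) in the whole flask = 3.416 × 10^-3 × 250.0/25.00 = 0.03416 mol
mass of C6H8O6 = 0.03416 × 176.12 = 6.017 g
% C6H8O6 = 6.017 / 7.472 × 100 = 80.52 %

80.52 %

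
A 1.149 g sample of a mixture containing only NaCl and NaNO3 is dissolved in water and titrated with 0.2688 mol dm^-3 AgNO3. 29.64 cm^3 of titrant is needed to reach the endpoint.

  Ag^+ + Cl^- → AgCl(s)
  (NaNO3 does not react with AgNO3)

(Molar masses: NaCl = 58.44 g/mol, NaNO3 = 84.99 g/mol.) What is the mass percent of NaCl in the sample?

n(AgNO3) = 0.02964 × 0.2688 = 7.967 × 10^-3 mol
Let x = n(NaCl), y = n(NaNO3).
Titrant: 1x = 7.967 × 10^-3;  mass: 58.44x + 84.99y = 1.149
Solving, x = 7.967 × 10^-3 mol, y = 8.041 × 10^-3 mol
mass of NaCl = 7.967 × 10^-3 × 58.44 = 0.4656 g
% NaCl = 0.4656 / 1.149 × 100 = 40.52 %

40.52 %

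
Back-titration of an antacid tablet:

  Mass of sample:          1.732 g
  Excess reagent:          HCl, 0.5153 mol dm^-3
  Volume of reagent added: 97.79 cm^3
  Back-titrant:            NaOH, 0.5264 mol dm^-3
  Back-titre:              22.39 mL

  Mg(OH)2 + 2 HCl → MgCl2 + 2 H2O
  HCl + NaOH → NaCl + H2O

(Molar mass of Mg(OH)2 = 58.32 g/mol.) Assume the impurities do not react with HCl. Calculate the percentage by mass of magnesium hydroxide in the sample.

65.00 %

n(HCl) added = 0.09779 × 0.5153 = 0.05039 mol
n(NaOH) used in back-titration = 0.02239 × 0.5264 = 0.01179 mol
n(HCl) left over = 0.01179 mol (1:1 ratio)
n(HCl) consumed by analyte = 0.05039 − 0.01179 = 0.03861 mol
From the 1:2 ratio, n(Mg(OH)2) = 1/2 × 0.03861 = 0.01930 mol
mass of Mg(OH)2 = 0.01930 × 58.32 = 1.126 g
% Mg(OH)2 = 1.126 / 1.732 × 100 = 65.00 %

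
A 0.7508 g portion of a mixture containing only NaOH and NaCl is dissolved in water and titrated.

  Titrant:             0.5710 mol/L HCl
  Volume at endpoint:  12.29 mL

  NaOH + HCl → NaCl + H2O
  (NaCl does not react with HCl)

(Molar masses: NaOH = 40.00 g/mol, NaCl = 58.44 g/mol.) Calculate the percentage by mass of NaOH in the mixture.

37.39 %

n(HCl) = 0.01229 × 0.5710 = 7.018 × 10^-3 mol
Let x = n(NaOH), y = n(NaCl).
Titrant: 1x = 7.018 × 10^-3;  mass: 40.00x + 58.44y = 0.7508
Solving, x = 7.018 × 10^-3 mol, y = 8.044 × 10^-3 mol
mass of NaOH = 7.018 × 10^-3 × 40.00 = 0.2807 g
% NaOH = 0.2807 / 0.7508 × 100 = 37.39 %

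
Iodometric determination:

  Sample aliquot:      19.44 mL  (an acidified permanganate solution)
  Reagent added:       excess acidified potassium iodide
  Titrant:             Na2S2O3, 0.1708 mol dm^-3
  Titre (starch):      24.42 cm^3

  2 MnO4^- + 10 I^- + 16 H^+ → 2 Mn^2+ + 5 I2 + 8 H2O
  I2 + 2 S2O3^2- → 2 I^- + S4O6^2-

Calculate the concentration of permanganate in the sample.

n(S2O3^2-) = 0.02442 × 0.1708 = 4.171 × 10^-3 mol
n(I2) = n(S2O3^2-)/2 = 2.085 × 10^-3 mol
From the 2:5 ratio, n(MnO4^-) in the aliquot = 2/5 × 2.085 × 10^-3 = 8.342 × 10^-4 mol
[MnO4^-] = 8.342 × 10^-4 / 0.01944 = 0.04291 mol/L

0.04291 mol/L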